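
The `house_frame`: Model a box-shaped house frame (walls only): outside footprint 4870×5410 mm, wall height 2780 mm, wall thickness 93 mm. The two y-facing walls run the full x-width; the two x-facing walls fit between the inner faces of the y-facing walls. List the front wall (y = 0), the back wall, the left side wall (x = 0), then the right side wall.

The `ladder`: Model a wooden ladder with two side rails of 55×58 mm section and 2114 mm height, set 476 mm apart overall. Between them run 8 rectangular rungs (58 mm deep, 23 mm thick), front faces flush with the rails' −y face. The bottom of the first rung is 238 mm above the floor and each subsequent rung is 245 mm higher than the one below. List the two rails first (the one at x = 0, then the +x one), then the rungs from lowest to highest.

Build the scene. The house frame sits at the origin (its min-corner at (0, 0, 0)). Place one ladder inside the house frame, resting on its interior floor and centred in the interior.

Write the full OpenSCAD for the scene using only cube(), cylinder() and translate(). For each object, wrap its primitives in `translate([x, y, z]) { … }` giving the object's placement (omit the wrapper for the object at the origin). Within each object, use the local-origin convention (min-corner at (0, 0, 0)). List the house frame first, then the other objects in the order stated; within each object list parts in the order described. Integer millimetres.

cube([4870, 93, 2780]);
translate([0, 5317, 0]) cube([4870, 93, 2780]);
translate([0, 93, 0]) cube([93, 5224, 2780]);
translate([4777, 93, 0]) cube([93, 5224, 2780]);
translate([2197, 2676, 0]) {
  cube([55, 58, 2114]);
  translate([421, 0, 0]) cube([55, 58, 2114]);
  translate([55, 0, 238]) cube([366, 58, 23]);
  translate([55, 0, 483]) cube([366, 58, 23]);
  translate([55, 0, 728]) cube([366, 58, 23]);
  translate([55, 0, 973]) cube([366, 58, 23]);
  translate([55, 0, 1218]) cube([366, 58, 23]);
  translate([55, 0, 1463]) cube([366, 58, 23]);
  translate([55, 0, 1708]) cube([366, 58, 23]);
  translate([55, 0, 1953]) cube([366, 58, 23]);
}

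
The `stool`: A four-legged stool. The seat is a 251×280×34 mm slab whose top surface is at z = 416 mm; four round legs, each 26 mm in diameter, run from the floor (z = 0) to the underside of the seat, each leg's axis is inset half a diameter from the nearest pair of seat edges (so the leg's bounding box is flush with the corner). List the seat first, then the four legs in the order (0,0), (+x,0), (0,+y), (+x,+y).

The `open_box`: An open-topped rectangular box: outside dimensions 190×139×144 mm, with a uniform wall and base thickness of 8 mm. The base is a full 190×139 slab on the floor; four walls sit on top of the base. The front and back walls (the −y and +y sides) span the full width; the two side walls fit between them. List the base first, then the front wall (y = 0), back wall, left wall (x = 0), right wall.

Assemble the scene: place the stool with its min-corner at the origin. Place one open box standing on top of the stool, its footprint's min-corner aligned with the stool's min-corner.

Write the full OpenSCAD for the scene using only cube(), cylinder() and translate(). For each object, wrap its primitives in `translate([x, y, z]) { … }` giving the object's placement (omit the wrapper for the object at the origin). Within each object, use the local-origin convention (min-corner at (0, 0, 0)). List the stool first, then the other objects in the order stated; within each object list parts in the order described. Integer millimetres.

translate([0, 0, 382]) cube([251, 280, 34]);
translate([13, 13, 0]) cylinder(h = 382, r = 13);
translate([238, 13, 0]) cylinder(h = 382, r = 13);
translate([13, 267, 0]) cylinder(h = 382, r = 13);
translate([238, 267, 0]) cylinder(h = 382, r = 13);
translate([0, 0, 416]) {
  cube([190, 139, 8]);
  translate([0, 0, 8]) cube([190, 8, 136]);
  translate([0, 131, 8]) cube([190, 8, 136]);
  translate([0, 8, 8]) cube([8, 123, 136]);
  translate([182, 8, 8]) cube([8, 123, 136]);
}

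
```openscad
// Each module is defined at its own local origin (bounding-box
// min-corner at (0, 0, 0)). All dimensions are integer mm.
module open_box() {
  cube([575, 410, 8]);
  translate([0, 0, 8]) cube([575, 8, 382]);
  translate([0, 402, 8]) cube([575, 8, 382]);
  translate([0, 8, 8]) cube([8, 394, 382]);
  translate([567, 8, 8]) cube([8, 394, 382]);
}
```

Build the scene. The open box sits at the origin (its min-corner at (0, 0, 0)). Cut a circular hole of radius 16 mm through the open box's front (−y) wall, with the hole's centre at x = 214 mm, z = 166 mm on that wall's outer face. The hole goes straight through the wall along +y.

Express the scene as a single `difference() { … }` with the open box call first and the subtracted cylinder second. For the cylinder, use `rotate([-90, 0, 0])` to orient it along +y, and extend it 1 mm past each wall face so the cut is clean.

difference() {
  open_box();
  translate([214, -1, 166]) rotate([-90, 0, 0]) cylinder(h = 10, r = 16);
}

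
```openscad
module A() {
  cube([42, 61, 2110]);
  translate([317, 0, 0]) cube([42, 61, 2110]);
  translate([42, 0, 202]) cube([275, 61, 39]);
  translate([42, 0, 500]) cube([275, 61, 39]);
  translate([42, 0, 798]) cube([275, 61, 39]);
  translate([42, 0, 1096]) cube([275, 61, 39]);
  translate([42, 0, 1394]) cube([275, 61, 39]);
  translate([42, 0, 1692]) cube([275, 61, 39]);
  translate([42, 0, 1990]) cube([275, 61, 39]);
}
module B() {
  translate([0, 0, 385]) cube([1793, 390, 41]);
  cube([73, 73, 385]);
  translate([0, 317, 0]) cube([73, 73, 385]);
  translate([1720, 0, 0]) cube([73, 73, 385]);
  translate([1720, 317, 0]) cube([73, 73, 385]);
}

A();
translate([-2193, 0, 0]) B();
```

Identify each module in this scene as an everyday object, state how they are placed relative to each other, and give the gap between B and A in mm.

A is a ladder. B is a bench. The bench is on the floor beside the ladder on its −x side. The gap between the bench and the ladder is 400 mm.

The bench's nearest face is 400 mm from the ladder's −x face.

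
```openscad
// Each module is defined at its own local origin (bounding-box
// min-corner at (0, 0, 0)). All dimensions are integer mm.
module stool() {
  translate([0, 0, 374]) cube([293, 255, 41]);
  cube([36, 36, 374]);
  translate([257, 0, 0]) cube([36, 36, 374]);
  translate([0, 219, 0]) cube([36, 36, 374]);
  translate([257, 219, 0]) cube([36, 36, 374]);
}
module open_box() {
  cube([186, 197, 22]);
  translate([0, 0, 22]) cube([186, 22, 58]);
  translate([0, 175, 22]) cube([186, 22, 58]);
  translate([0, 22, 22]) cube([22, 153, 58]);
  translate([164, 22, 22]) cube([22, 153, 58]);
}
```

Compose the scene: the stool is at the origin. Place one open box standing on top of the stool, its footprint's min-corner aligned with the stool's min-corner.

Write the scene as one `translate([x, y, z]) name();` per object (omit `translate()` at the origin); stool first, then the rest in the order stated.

stool();
translate([0, 0, 415]) open_box();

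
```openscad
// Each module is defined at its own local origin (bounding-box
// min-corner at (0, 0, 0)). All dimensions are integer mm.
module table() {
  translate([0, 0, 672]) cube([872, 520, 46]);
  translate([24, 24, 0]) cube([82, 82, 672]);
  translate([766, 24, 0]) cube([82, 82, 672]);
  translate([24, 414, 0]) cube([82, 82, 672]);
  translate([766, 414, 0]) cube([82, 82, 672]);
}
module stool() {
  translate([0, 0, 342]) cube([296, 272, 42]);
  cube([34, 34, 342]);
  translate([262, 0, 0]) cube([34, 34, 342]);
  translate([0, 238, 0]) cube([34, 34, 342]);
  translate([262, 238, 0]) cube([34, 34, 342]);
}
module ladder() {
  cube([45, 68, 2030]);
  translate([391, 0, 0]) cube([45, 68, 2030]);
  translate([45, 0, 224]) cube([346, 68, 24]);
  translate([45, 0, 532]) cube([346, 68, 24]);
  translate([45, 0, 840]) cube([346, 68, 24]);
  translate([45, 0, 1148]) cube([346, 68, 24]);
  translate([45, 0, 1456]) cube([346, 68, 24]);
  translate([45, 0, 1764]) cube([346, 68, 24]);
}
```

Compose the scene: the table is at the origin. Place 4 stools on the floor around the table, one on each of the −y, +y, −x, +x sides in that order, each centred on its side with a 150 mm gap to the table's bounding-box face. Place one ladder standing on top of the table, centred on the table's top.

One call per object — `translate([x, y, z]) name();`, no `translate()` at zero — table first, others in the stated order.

table();
translate([288, -422, 0]) stool();
translate([288, 670, 0]) stool();
translate([-446, 124, 0]) stool();
translate([1022, 124, 0]) stool();
translate([218, 226, 718]) ladder();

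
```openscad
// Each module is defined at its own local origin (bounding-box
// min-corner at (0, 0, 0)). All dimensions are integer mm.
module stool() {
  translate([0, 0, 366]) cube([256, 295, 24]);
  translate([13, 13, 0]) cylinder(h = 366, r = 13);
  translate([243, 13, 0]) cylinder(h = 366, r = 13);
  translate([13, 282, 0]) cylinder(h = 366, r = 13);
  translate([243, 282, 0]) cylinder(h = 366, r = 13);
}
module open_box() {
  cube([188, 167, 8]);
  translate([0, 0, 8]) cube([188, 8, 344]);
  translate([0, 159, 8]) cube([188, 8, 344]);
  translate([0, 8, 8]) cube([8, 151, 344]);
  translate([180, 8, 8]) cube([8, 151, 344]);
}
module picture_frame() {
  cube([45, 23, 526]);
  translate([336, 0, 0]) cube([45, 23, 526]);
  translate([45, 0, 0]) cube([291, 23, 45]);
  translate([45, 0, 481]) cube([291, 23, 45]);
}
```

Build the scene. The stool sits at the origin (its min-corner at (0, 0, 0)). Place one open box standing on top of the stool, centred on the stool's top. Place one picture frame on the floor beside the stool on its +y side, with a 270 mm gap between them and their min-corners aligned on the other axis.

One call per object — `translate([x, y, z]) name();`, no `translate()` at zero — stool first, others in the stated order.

stool();
translate([34, 64, 390]) open_box();
translate([0, 565, 0]) picture_frame();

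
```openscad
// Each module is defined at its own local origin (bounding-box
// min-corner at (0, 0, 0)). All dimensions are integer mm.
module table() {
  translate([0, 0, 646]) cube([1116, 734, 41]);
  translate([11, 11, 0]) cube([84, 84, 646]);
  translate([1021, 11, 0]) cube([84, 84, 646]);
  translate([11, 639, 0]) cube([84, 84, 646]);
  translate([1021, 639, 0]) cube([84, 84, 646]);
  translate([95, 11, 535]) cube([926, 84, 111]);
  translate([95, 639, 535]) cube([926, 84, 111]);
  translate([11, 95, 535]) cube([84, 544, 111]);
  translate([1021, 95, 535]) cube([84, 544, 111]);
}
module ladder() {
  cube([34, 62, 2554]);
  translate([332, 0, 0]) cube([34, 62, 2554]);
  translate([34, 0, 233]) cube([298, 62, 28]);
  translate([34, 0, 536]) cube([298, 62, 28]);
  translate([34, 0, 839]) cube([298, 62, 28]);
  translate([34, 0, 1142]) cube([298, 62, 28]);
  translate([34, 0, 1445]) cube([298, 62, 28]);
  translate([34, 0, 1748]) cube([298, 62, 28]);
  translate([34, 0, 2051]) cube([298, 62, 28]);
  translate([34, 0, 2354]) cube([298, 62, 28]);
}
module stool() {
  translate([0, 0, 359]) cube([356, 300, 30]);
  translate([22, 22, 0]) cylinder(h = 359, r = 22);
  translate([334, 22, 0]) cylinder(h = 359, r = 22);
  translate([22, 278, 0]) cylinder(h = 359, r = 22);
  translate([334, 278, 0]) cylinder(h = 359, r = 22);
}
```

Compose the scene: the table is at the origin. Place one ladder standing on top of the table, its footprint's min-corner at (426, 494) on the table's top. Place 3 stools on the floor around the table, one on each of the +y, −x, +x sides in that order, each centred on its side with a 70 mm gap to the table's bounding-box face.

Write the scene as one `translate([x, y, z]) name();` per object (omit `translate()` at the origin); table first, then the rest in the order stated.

table();
translate([426, 494, 687]) ladder();
translate([380, 804, 0]) stool();
translate([-426, 217, 0]) stool();
translate([1186, 217, 0]) stool();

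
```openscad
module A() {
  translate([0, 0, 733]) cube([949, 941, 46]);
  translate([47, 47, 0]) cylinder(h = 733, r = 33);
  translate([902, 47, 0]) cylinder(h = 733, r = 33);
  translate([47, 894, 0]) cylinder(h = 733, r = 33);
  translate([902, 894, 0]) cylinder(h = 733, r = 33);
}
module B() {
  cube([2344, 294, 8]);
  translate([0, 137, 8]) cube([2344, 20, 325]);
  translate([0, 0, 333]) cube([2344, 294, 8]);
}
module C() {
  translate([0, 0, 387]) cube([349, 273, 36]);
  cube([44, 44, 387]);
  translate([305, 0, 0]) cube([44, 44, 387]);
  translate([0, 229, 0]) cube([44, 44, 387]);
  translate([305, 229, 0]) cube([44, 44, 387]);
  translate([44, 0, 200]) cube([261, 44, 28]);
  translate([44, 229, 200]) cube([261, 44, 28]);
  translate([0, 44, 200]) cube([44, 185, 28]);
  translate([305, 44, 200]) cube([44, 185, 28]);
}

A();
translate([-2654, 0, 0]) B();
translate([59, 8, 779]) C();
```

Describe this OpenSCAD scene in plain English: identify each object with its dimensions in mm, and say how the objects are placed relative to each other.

A is a table with a 949×941 mm rectangular top, 46 mm thick, top surface at z = 779 mm, supported by four round legs of 66 mm diameter, each leg's bounding box inset 14 mm from the nearest pair of top edges, running from the floor.

B is an I-beam lying along x, 2344 mm long. Overall section height 341 mm. Two flanges 294 mm wide (y) and 8 mm thick, one on the floor and one at the top; a web 20 mm thick runs between them, centred on the flange width.

C is a four-legged stool. The seat is 349×273 mm, 36 mm thick, top at z = 423 mm. It stands on four square legs, each 44×44 mm in cross-section, from z = 0 to the seat underside, each flush with a corner of the seat. Four stretchers, 44 mm wide and 28 mm tall, connect adjacent legs with their undersides at z = 200 mm, each running between the inner faces of the legs it joins and aligned with the legs' outer faces on the other axis.

The I-beam is on the floor beside the table on its −x side. The stool is on top of the table.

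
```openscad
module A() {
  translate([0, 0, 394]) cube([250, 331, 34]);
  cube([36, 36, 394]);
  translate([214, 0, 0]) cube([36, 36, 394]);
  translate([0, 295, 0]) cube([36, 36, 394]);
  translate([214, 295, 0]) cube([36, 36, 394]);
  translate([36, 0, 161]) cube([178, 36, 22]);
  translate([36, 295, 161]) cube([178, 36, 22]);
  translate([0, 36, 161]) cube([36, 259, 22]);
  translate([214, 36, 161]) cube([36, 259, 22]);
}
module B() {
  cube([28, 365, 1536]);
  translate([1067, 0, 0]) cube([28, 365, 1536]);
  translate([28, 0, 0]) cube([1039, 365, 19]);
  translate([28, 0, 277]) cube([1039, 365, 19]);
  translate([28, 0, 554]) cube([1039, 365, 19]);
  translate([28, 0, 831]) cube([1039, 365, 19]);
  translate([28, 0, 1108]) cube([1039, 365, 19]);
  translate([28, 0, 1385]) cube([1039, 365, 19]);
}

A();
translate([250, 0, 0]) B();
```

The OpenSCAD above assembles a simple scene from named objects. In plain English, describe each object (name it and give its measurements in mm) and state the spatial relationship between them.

A is a simple wooden stool: a rectangular seat 250 mm (x) by 331 mm (y), 34 mm thick, top face at z = 428 mm, on four square legs, each 36×36 mm in cross-section. The legs rest on z = 0, each flush with a corner of the seat. Four stretchers, 36 mm wide and 22 mm tall, connect adjacent legs with their undersides at z = 161 mm, each running between the inner faces of the legs it joins and aligned with the legs' outer faces on the other axis.

B is a bookshelf 1095 mm wide overall, 365 mm deep and 1536 mm tall. The two sides are 28 mm thick vertical panels. 6 horizontal shelves of 19 mm thickness span between the inner faces of the sides; the lowest shelf sits on the floor and shelves are stacked with a clear vertical gap of 258 mm between each pair.

The bookshelf is against the stool's +x side, with their −y faces flush.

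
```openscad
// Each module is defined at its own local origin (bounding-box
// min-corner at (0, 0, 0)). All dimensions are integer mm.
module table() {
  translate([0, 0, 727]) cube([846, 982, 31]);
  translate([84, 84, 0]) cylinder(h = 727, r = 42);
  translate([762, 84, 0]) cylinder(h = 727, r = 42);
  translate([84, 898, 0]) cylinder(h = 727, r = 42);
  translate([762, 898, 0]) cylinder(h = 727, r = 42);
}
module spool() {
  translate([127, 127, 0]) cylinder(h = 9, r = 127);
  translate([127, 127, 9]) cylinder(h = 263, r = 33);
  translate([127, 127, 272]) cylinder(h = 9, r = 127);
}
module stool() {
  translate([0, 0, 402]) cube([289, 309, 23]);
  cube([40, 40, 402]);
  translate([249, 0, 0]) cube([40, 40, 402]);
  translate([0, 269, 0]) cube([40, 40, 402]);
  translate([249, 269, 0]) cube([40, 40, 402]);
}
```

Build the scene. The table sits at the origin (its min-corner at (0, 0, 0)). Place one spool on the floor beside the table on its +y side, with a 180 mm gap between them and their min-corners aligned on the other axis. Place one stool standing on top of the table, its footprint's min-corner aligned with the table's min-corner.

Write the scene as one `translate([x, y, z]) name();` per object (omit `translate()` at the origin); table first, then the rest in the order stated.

table();
translate([0, 1162, 0]) spool();
translate([0, 0, 758]) stool();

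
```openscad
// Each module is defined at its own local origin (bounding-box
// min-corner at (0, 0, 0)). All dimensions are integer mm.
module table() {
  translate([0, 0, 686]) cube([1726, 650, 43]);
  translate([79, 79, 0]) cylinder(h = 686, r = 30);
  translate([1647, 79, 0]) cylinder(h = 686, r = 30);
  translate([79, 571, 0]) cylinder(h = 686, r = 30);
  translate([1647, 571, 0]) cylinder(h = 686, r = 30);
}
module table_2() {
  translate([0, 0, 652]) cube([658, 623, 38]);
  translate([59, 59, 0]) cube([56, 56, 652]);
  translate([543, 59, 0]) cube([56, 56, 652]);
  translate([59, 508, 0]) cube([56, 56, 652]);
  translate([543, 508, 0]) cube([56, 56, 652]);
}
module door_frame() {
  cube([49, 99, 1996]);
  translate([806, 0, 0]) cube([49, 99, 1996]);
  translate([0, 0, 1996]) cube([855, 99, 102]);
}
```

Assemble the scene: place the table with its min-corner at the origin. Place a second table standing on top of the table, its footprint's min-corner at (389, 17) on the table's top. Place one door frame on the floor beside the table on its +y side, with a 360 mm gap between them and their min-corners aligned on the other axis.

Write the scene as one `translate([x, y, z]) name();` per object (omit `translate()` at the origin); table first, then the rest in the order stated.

table();
translate([389, 17, 729]) table_2();
translate([0, 1010, 0]) door_frame();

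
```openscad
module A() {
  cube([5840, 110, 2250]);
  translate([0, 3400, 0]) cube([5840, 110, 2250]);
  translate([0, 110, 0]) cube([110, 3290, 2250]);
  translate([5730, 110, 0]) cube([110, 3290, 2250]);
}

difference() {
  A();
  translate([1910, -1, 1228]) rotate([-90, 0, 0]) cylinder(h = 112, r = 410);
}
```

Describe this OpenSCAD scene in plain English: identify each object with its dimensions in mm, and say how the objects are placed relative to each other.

A is the wall frame of a small rectangular building: four walls, each 2250 mm tall and 110 mm thick, enclosing a footprint 5840 mm (x) by 3510 mm (y) outside-to-outside, with no floor or roof. The front and back walls (the −y and +y sides) span the full width; the two side walls fit between them.

The house frame has a circular hole of radius 410 mm through its front wall, centred at (x = 1910, z = 1228).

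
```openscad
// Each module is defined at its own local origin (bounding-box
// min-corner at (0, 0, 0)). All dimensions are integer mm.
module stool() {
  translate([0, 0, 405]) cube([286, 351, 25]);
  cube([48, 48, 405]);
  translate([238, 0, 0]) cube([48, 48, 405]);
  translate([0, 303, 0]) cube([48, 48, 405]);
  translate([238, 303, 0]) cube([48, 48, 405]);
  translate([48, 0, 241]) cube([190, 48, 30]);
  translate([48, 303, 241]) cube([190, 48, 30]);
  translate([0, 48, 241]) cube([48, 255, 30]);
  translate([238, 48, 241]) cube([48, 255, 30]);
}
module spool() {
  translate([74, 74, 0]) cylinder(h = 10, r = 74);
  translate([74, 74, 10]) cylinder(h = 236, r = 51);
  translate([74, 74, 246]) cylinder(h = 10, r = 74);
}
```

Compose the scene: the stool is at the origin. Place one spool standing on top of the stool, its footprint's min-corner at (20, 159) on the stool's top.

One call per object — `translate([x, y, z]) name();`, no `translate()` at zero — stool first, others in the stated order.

stool();
translate([20, 159, 430]) spool();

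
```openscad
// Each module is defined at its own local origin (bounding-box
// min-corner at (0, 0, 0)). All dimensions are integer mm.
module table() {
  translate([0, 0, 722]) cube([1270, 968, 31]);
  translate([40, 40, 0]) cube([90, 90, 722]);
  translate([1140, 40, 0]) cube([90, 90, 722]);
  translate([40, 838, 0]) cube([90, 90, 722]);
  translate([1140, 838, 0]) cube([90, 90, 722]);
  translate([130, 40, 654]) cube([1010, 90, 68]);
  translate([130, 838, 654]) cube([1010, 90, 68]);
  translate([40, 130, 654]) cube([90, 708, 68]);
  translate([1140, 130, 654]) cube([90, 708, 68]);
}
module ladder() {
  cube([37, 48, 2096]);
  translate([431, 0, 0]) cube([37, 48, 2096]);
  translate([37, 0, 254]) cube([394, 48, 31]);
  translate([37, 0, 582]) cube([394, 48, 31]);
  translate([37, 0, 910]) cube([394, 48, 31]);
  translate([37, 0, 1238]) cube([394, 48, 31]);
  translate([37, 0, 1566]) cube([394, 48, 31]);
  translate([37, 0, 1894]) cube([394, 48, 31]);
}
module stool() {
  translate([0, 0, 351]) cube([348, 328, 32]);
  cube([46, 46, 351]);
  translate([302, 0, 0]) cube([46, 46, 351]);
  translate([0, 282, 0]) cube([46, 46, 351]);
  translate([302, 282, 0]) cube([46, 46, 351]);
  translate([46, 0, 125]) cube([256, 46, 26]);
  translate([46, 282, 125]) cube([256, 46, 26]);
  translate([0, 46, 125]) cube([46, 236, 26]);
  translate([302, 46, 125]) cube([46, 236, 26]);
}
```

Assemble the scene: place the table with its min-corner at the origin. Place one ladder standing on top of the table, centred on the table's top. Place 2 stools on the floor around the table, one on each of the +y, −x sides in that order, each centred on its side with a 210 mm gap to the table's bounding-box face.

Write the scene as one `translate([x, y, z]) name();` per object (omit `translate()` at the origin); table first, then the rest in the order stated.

table();
translate([401, 460, 753]) ladder();
translate([461, 1178, 0]) stool();
translate([-558, 320, 0]) stool();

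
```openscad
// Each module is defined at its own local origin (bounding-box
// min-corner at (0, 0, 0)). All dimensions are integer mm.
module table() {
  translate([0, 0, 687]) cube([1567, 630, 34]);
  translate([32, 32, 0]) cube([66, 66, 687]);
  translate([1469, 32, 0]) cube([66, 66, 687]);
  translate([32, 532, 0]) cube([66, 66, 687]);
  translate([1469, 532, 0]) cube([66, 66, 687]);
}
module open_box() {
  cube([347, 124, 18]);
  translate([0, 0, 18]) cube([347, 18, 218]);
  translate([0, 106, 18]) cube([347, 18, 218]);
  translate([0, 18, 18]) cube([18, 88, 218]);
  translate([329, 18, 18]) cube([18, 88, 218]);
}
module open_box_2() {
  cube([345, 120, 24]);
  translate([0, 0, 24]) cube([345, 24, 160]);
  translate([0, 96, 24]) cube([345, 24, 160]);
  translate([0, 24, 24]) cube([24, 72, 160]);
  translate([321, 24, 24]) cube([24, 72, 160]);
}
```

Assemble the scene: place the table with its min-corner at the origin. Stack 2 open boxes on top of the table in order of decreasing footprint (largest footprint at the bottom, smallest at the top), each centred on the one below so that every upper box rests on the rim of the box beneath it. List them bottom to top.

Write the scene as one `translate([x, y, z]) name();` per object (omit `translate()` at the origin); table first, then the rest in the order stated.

table();
translate([610, 253, 721]) open_box();
translate([611, 255, 957]) open_box_2();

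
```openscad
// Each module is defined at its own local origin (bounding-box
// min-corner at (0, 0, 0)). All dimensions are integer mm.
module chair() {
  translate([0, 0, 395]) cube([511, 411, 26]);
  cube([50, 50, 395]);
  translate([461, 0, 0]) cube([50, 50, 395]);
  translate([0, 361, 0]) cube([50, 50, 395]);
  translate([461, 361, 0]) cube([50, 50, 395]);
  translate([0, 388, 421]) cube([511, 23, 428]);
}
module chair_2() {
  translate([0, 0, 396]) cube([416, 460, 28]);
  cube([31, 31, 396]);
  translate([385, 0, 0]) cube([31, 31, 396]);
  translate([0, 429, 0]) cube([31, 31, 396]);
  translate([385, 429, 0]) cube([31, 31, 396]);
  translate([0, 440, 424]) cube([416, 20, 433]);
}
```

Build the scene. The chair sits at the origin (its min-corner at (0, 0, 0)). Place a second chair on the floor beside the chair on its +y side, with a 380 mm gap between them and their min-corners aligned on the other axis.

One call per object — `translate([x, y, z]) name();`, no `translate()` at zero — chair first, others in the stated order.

chair();
translate([0, 791, 0]) chair_2();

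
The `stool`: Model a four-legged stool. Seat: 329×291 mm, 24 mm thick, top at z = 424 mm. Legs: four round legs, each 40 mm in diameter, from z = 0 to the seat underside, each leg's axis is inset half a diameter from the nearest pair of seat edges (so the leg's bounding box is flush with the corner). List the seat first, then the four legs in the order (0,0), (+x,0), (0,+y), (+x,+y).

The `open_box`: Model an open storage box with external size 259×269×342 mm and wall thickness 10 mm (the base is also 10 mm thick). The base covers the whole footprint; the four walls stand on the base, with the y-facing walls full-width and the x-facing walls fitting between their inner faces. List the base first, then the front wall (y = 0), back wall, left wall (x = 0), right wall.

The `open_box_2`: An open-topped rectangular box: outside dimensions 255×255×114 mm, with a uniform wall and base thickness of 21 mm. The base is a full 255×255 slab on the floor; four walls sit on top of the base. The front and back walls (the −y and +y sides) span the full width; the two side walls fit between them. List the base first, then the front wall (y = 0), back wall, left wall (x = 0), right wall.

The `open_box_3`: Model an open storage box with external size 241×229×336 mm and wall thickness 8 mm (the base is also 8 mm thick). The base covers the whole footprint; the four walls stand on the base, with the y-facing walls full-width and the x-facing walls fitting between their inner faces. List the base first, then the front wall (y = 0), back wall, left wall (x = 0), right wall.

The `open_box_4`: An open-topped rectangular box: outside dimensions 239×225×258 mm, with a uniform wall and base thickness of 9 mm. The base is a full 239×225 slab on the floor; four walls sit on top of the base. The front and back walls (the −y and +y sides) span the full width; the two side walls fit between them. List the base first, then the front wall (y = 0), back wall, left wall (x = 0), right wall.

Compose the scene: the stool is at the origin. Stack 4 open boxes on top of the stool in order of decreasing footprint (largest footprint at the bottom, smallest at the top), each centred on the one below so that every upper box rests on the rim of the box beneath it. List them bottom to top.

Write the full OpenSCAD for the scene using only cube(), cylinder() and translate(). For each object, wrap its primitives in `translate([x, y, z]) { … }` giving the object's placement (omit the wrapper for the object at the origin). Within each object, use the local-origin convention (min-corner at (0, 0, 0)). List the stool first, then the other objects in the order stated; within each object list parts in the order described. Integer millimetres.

translate([0, 0, 400]) cube([329, 291, 24]);
translate([20, 20, 0]) cylinder(h = 400, r = 20);
translate([309, 20, 0]) cylinder(h = 400, r = 20);
translate([20, 271, 0]) cylinder(h = 400, r = 20);
translate([309, 271, 0]) cylinder(h = 400, r = 20);
translate([35, 11, 424]) {
  cube([259, 269, 10]);
  translate([0, 0, 10]) cube([259, 10, 332]);
  translate([0, 259, 10]) cube([259, 10, 332]);
  translate([0, 10, 10]) cube([10, 249, 332]);
  translate([249, 10, 10]) cube([10, 249, 332]);
}
translate([37, 18, 766]) {
  cube([255, 255, 21]);
  translate([0, 0, 21]) cube([255, 21, 93]);
  translate([0, 234, 21]) cube([255, 21, 93]);
  translate([0, 21, 21]) cube([21, 213, 93]);
  translate([234, 21, 21]) cube([21, 213, 93]);
}
translate([44, 31, 880]) {
  cube([241, 229, 8]);
  translate([0, 0, 8]) cube([241, 8, 328]);
  translate([0, 221, 8]) cube([241, 8, 328]);
  translate([0, 8, 8]) cube([8, 213, 328]);
  translate([233, 8, 8]) cube([8, 213, 328]);
}
translate([45, 33, 1216]) {
  cube([239, 225, 9]);
  translate([0, 0, 9]) cube([239, 9, 249]);
  translate([0, 216, 9]) cube([239, 9, 249]);
  translate([0, 9, 9]) cube([9, 207, 249]);
  translate([230, 9, 9]) cube([9, 207, 249]);
}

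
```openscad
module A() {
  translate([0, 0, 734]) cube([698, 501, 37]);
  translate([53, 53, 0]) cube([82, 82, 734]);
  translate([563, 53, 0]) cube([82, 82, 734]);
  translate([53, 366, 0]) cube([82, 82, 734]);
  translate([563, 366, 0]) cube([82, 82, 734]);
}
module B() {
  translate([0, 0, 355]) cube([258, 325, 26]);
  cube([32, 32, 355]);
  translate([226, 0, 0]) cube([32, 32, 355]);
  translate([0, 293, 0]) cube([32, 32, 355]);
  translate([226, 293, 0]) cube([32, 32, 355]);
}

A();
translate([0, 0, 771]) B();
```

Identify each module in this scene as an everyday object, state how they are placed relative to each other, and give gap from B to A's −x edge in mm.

A is a table. B is a stool. The stool is on top of the table. The gap from the stool to the table's −x edge is 0 mm.

The stool's min-x is at 0; the table's min-x is 0; gap = 0 mm.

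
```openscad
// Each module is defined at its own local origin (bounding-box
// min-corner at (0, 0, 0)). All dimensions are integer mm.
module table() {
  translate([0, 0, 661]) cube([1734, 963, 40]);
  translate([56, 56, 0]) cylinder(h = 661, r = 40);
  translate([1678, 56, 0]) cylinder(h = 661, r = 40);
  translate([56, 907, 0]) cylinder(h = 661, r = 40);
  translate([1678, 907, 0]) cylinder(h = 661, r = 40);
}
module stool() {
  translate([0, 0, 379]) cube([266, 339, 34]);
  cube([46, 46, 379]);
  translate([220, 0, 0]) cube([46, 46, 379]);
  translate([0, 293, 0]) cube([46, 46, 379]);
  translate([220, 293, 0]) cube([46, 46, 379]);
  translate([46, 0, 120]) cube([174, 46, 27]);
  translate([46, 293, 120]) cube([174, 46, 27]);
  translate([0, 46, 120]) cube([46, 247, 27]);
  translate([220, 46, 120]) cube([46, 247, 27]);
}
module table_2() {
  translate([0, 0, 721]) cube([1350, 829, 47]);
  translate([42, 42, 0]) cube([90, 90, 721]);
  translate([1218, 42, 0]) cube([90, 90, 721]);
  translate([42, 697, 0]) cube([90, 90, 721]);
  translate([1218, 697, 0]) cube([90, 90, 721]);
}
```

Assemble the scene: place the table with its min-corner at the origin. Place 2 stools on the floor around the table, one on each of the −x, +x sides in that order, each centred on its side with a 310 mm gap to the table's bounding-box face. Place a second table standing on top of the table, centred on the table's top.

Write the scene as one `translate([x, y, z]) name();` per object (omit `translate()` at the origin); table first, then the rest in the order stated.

table();
translate([-576, 312, 0]) stool();
translate([2044, 312, 0]) stool();
translate([192, 67, 701]) table_2();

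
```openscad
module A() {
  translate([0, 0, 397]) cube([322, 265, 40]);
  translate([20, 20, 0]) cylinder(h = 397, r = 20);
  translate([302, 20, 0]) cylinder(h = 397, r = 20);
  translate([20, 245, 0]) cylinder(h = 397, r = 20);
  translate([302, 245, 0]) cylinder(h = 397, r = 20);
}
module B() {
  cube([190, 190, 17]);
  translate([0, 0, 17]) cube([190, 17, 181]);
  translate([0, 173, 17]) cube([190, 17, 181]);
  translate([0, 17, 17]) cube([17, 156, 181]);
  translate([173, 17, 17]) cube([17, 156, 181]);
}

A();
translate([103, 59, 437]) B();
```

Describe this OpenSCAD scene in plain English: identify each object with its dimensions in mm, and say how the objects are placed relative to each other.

A is a simple wooden stool: a rectangular seat 322 mm (x) by 265 mm (y), 40 mm thick, top face at z = 437 mm, on four round legs, each 40 mm in diameter. The legs rest on z = 0, each leg's axis is inset half a diameter from the nearest pair of seat edges (so the leg's bounding box is flush with the corner).

B is an open storage box with external size 190×190×198 mm and wall thickness 17 mm (the base is also 17 mm thick). The base covers the whole footprint; the four walls stand on the base, with the y-facing walls full-width and the x-facing walls fitting between their inner faces.

The open box is on top of the stool.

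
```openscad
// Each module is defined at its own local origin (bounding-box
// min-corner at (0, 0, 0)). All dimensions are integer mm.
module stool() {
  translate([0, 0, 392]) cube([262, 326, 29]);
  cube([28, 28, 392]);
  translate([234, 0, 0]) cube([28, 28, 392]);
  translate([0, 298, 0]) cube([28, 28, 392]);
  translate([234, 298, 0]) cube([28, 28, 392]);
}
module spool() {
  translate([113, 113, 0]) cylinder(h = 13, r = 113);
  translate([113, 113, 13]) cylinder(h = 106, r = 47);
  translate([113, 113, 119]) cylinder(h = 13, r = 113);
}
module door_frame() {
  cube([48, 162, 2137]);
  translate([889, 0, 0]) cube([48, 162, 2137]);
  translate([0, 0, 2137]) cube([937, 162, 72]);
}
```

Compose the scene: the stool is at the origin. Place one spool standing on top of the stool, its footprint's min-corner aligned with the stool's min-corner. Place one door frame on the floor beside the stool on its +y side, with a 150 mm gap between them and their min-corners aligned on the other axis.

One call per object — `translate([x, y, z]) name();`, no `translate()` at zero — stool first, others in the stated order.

stool();
translate([0, 0, 421]) spool();
translate([0, 476, 0]) door_frame();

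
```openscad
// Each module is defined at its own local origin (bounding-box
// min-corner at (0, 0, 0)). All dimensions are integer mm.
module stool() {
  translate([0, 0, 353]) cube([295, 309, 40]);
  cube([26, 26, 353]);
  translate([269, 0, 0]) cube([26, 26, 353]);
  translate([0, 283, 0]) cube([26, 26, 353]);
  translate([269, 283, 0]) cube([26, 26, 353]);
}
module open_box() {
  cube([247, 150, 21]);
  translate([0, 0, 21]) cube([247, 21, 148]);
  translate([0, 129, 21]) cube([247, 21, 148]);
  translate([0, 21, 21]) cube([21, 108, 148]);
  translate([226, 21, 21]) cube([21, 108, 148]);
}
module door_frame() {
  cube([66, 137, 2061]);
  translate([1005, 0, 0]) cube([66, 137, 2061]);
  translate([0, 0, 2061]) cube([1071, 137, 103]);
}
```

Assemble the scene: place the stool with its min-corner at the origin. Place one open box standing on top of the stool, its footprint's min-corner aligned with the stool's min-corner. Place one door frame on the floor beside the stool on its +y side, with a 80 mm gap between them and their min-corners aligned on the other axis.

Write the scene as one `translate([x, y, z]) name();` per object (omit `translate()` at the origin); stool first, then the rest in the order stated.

stool();
translate([0, 0, 393]) open_box();
translate([0, 389, 0]) door_frame();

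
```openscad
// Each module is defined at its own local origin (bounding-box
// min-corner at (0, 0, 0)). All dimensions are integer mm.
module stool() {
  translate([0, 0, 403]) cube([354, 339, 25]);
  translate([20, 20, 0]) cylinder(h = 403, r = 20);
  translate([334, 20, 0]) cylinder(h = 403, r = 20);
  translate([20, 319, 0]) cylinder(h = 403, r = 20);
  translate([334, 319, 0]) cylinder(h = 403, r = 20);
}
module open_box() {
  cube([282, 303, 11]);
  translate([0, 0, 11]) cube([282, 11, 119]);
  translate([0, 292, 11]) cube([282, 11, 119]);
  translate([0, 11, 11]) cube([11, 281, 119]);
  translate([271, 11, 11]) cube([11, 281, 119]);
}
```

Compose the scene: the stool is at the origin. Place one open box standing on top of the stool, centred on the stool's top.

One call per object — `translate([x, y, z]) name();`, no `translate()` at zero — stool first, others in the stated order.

stool();
translate([36, 18, 428]) open_box();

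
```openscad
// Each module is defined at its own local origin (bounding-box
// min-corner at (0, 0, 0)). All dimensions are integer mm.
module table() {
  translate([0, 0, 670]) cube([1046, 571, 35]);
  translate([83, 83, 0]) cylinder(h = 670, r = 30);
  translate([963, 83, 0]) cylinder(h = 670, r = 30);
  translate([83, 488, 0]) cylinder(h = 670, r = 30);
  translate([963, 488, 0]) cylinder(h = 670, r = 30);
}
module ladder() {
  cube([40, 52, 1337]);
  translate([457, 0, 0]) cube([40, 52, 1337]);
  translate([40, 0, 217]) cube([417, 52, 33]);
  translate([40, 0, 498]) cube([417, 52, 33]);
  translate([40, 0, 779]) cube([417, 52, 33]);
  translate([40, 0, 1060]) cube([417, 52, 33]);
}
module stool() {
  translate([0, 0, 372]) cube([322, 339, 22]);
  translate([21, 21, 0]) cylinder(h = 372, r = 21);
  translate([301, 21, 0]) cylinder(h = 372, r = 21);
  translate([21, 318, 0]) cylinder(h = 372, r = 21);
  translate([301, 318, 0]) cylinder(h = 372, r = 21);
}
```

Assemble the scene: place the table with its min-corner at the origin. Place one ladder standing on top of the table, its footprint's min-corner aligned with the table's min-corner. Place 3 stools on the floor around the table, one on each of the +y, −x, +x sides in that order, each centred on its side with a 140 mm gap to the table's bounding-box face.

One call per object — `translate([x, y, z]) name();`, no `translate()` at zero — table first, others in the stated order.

table();
translate([0, 0, 705]) ladder();
translate([362, 711, 0]) stool();
translate([-462, 116, 0]) stool();
translate([1186, 116, 0]) stool();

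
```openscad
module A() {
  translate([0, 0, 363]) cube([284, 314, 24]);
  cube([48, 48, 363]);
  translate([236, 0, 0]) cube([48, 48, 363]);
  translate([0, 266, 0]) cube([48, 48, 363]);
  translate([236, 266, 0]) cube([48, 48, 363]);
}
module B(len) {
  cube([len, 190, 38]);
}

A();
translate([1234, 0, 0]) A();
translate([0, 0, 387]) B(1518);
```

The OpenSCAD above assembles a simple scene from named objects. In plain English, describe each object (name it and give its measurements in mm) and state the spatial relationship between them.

A is a simple wooden stool: a rectangular seat 284 mm (x) by 314 mm (y), 24 mm thick, top face at z = 387 mm, on four square legs, each 48×48 mm in cross-section. The legs rest on z = 0, each flush with a corner of the seat.

B is a rectangular beam 1518 mm long (x), 190 mm deep (y), 38 mm thick (z).

The beam spans the tops of two stools placed 950 mm apart, resting at z = 387 mm.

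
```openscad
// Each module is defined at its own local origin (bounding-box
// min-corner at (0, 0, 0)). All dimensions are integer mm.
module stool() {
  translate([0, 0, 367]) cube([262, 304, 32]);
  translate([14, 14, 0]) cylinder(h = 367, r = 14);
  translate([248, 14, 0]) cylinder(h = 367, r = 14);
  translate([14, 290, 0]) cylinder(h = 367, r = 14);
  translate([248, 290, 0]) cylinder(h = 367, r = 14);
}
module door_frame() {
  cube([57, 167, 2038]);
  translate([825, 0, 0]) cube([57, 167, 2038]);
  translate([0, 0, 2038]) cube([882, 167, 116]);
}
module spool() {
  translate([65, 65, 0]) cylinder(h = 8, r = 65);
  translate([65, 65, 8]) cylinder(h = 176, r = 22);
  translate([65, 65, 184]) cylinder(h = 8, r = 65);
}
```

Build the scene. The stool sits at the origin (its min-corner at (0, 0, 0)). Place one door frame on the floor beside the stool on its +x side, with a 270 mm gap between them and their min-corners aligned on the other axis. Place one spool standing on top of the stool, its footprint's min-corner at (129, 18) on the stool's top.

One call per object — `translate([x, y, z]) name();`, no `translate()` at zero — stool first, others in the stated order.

stool();
translate([532, 0, 0]) door_frame();
translate([129, 18, 399]) spool();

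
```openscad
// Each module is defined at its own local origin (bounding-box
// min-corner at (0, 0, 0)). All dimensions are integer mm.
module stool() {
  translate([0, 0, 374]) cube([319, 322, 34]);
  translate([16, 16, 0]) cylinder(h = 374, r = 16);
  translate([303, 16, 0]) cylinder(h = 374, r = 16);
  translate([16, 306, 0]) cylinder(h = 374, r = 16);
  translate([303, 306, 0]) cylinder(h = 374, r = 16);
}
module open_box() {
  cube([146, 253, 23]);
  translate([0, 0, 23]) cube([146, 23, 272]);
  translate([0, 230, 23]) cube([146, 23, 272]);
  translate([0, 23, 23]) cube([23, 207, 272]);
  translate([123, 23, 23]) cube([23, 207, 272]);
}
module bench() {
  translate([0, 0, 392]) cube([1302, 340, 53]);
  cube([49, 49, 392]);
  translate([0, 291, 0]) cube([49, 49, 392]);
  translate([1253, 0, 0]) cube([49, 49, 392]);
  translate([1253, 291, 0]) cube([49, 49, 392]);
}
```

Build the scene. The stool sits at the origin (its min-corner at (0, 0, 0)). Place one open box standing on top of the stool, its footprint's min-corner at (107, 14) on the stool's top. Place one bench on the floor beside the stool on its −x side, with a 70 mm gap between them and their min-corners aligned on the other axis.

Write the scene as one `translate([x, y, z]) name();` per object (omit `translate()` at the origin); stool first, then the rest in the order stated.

stool();
translate([107, 14, 408]) open_box();
translate([-1372, 0, 0]) bench();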